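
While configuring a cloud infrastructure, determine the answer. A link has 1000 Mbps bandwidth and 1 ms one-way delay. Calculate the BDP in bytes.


Given: bandwidth = 1000 Mbps, delay = 1 ms
BDP in bits = 1000 * 10^6 * 1 / 1000
BDP in bits = 1000000
BDP in bytes = 1000000 / 8 = 125000

125000


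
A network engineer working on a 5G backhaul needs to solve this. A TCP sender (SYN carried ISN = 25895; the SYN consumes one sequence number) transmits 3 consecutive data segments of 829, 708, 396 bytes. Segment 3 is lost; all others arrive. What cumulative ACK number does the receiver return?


SYN uses sequence number 25895; first data byte = ISN + 1 = 25896.
Segment 1: SEQ = 25896, len = 829 B, covers [25896, 26724]
Segment 2: SEQ = 26725, len = 708 B, covers [26725, 27432]
Segment 3: SEQ = 27433, len = 396 B, covers [27433, 27828] [LOST]
In-order data received: bytes [25896, 27432] (segments 1..2).
Segment 3 missing -> gap begins at byte 27433.
Cumulative ACK = next expected in-order byte = 25896 + 829 + 708 = 27433

27433


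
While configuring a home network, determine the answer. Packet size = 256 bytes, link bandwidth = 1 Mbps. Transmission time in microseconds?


Given: packet = 256 bytes, bandwidth = 1 Mbps
Packet in bits = 256 * 8 = 2048 bits
Bandwidth = 1 * 10^6 = 1000000 bps
Time = 2048 / 1000000 seconds
Time in us = 2048 * 10^6 / 1000000 = 2048

2048


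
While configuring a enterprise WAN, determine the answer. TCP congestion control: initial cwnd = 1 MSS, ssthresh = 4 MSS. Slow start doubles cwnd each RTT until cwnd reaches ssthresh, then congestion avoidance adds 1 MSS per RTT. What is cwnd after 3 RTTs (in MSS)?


RTT 0: cwnd = 1 MSS (initial)
RTT 1: cwnd = 2 MSS (slow start, doubled)
RTT 2: cwnd = 4 MSS (slow start, doubled)
RTT 3: cwnd = 5 MSS (congestion avoidance, +1)

5


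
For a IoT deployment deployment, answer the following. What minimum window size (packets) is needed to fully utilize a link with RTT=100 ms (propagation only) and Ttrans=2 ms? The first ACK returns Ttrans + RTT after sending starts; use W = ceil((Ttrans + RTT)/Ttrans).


Given: Ttrans = 2 ms, RTT = 100 ms (= 2 * Tprop, Tprop = 50 ms)
Time until first ACK returns = Ttrans + RTT = 2 + 100 = 102 ms
Need W * Ttrans >= Ttrans + RTT  ->  W >= (Ttrans + RTT) / Ttrans
(Ttrans + RTT) / Ttrans = 102 / 2 = 51
W_min = ceil(51) = 51

51


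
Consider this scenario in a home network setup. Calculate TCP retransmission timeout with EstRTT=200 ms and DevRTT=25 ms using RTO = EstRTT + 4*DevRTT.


Given: EstRTT = 200 ms, DevRTT = 25 ms
Timeout = EstRTT + 4 * DevRTT
4 * DevRTT = 4 * 25 = 100
Timeout = 200 + 100 = 300 ms

300


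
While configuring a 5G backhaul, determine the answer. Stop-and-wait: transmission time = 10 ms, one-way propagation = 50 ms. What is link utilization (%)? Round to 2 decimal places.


Given: Ttrans = 10 ms, Tprop = 50 ms
RTT = 2 * Tprop = 2 * 50 = 100 ms
U = Ttrans / (Ttrans + RTT)
U = 10 / (10 + 100)
U = 10 / 110 = 0.090909
U% = 9.09%

9.09


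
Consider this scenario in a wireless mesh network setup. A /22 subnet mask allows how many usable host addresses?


Given: subnet mask /22
Host bits = 32 - 22 = 10
Total addresses = 2^10 = 1024
Usable hosts = 1024 - 2 (network + broadcast) = 1022

1022


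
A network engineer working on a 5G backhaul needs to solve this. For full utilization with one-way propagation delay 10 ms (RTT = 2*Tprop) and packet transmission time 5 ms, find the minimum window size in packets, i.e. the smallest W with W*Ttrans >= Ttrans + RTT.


Given: Ttrans = 5 ms, RTT = 20 ms (= 2 * Tprop, Tprop = 10 ms)
Time until first ACK returns = Ttrans + RTT = 5 + 20 = 25 ms
Need W * Ttrans >= Ttrans + RTT  ->  W >= (Ttrans + RTT) / Ttrans
(Ttrans + RTT) / Ttrans = 25 / 5 = 5
W_min = ceil(5) = 5

5


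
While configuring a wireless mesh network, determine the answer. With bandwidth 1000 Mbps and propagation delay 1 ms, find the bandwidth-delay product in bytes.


Given: bandwidth = 1000 Mbps, delay = 1 ms
BDP in bits = 1000 * 10^6 * 1 / 1000
BDP in bits = 1000000
BDP in bytes = 1000000 / 8 = 125000

125000


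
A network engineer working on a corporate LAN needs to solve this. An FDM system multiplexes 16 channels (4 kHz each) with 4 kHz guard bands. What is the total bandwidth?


Given: 16 channels, 4 kHz each, guard = 4 kHz
Channel bandwidth = 16 * 4 = 64 kHz
Guard bands = 15 gaps * 4 kHz = 60 kHz
Total = 64 + 60 = 124 kHz

124


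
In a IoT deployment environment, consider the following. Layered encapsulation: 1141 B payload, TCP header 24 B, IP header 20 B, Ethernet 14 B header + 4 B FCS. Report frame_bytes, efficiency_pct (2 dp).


TCP segment = 1141 + 24 = 1165 B
IP packet = 1165 + 20 = 1185 B
Ethernet frame = 1185 + 14 + 4 = 1203 B
Efficiency = app / frame = 1141 / 1203 = 0.948462 = 94.8462% -> 94.85% (2 dp)

1203, 94.85


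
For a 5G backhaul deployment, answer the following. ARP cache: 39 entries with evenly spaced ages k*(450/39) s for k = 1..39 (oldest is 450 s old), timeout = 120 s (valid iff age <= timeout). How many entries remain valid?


Ages are k * 450/39 s for k = 1..39 (spacing = 11.5385 s).
Entry k is valid iff k * 450/39 <= 120 iff k <= 39 * 120 / 450 = 10.4000
n_valid = floor(10.4000) = 10
(n_stale = 39 - 10 = 29)

10


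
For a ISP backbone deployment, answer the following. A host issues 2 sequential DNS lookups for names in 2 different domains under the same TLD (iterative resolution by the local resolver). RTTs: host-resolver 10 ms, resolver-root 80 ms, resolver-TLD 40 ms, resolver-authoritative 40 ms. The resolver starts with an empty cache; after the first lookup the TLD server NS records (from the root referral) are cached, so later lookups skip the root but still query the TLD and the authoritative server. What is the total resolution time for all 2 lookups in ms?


Lookup 1 (cold cache): local + root + TLD + auth = 10 + 80 + 40 + 40 = 170 ms
Lookups 2..2 (TLD NS cached -> skip root; new domain -> still ask TLD and auth): local + TLD + auth = 10 + 40 + 40 = 90 ms each
Remaining 1 lookups: 1 * 90 = 90 ms
Total = 170 + 90 = 260 ms

260


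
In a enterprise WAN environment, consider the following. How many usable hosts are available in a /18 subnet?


Given: subnet mask /18
Host bits = 32 - 18 = 14
Total addresses = 2^14 = 16384
Usable hosts = 16384 - 2 (network + broadcast) = 16382

16382


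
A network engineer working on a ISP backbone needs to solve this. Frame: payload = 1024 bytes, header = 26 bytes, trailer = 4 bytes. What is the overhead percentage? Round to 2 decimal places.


Given: payload = 1024 B, header = 26 B, trailer = 4 B
Overhead bytes = header + trailer = 26 + 4 = 30
Total frame = payload + overhead = 1024 + 30 = 1054
Overhead % = 30 / 1054 * 100 = 2.8463% -> 2.85% (2 dp)

2.85


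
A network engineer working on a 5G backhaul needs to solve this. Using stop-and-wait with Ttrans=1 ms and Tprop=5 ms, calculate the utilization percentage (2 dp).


Given: Ttrans = 1 ms, Tprop = 5 ms
RTT = 2 * Tprop = 2 * 5 = 10 ms
U = Ttrans / (Ttrans + RTT)
U = 1 / (1 + 10)
U = 1 / 11 = 0.090909
U% = 9.09%

9.09


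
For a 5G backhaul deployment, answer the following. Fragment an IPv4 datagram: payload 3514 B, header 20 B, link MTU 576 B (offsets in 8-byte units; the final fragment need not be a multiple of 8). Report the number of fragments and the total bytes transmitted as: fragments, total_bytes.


Max data per non-final fragment = floor((MTU - header)/8)*8 = floor((576 - 20)/8)*8 = floor(556/8)*8 = 552 B
Final fragment needs no 8-byte alignment: it can carry up to MTU - header = 556 B
Non-final fragments needed = ceil((payload - 556) / 552) = ceil(2958/552) = ceil(5.3587) = 6
Number of fragments = 6 + 1 = 7
Fragment sizes (data): 6 * 552 B + 202 B (last, 202 <= 556 OK)
Total bytes sent = payload + n_frags * header = 3514 + 7*20 = 3514 + 140 = 3654 B

7, 3654


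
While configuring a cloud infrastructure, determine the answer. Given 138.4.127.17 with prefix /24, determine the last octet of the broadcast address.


Given: IP = 138.4.127.17, prefix = /24
Host bits = 32 - 24 = 8
Network last octet = 17 AND mask = 0
Host part size = 2^8 - 1 = 255
Broadcast last octet = 0 OR 255 = 255

255


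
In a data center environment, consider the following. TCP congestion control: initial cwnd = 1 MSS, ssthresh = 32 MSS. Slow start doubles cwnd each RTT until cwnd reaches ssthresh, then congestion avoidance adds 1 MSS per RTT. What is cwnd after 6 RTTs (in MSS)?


RTT 0: cwnd = 1 MSS (initial)
RTT 1: cwnd = 2 MSS (slow start, doubled)
RTT 2: cwnd = 4 MSS (slow start, doubled)
RTT 3: cwnd = 8 MSS (slow start, doubled)
RTT 4: cwnd = 16 MSS (slow start, doubled)
RTT 5: cwnd = 32 MSS (slow start, doubled)
RTT 6: cwnd = 33 MSS (congestion avoidance, +1)

33


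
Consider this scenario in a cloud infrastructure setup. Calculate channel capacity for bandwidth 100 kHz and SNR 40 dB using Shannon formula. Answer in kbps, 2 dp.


Given: B = 100 kHz, SNR = 40 dB
SNR linear = 10^(40/10) = 10000
1 + SNR = 10001
log2(10001) = 13.2878566418
C = 100 * 1000 * 13.2878566418 = 1328785.6642 bps
C = 1328.785664 kbps -> 1328.79 kbps (2 dp)

1328.79


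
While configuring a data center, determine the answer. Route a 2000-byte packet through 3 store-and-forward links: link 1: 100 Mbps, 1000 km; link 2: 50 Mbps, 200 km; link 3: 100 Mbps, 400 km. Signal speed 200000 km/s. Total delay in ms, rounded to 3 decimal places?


Packet = 2000 bytes = 16000 bits. Store-and-forward: sum (t_trans + t_prop) per link.
Link 1: t_trans = 16000/(100*10^6) s = 0.1600 ms; t_prop = 1000/200000 s = 5.0000 ms; subtotal = 5.1600 ms
Link 2: t_trans = 16000/(50*10^6) s = 0.3200 ms; t_prop = 200/200000 s = 1.0000 ms; subtotal = 1.3200 ms
Link 3: t_trans = 16000/(100*10^6) s = 0.1600 ms; t_prop = 400/200000 s = 2.0000 ms; subtotal = 2.1600 ms
End-to-end = 5.1600 + 1.3200 + 2.1600 = 8.6400 ms -> 8.640 ms (3 dp)

8.640


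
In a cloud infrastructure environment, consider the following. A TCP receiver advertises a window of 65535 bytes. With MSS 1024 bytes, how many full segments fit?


Given: RWND = 65535 bytes, MSS = 1024 bytes
Full segments = floor(RWND / MSS)
Full segments = floor(65535 / 1024)
Full segments = floor(63.999) = 63

63


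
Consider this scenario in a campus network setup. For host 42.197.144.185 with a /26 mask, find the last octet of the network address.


Given: IP = 42.197.144.185, prefix = /26
Subnet mask = 255.255.255.192
Last octet of IP: 185
Last octet of mask: 192
Network last octet = 185 AND 192 = 128

128


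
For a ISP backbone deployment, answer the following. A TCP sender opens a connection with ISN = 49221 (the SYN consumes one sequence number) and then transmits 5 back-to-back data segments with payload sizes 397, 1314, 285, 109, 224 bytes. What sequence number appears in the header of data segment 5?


The SYN occupies sequence number ISN = 49221, so the first data byte is ISN + 1 = 49222.
SEQ of data segment i = (ISN + 1) + sum of payload sizes of segments 1..i-1.
Segment 1: SEQ = 49222, payload = 397 bytes
Segment 2: SEQ = 49619, payload = 1314 bytes
Segment 3: SEQ = 50933, payload = 285 bytes
Segment 4: SEQ = 51218, payload = 109 bytes
Segment 5: SEQ = 51327, payload = 224 bytes
SEQ of segment 5 = 49222 + 397 + 1314 + 285 + 109 = 51327

51327


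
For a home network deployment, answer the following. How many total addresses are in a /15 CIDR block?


Given: CIDR prefix /15
Host bits = 32 - 15 = 17
Total addresses = 2^17 = 131072

131072


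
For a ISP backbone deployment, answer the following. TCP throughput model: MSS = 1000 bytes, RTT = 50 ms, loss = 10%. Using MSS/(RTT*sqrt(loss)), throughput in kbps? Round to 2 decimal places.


Given: MSS = 1000 bytes, RTT = 50 ms, loss = 10%
RTT in seconds = 50 / 1000 = 0.05
Loss rate = 10% = 0.1
sqrt(loss) = sqrt(0.1) = 0.316227766017
Throughput (bytes/s) = 1000 / (0.05 * 0.316227766017) = 63245.5532
Throughput (kbps) = 63245.5532 * 8 / 1000 = 505.964426 -> 505.96 kbps (2 dp)

505.96


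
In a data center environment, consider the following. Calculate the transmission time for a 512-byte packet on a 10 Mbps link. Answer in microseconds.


Given: packet = 512 bytes, bandwidth = 10 Mbps
Packet in bits = 512 * 8 = 4096 bits
Bandwidth = 10 * 10^6 = 10000000 bps
Time = 4096 / 10000000 seconds
Time in us = 4096 * 10^6 / 10000000 = 409.6

409.6


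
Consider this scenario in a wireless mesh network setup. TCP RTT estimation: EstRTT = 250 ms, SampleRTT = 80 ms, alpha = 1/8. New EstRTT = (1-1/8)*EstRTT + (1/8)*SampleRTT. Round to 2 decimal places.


Given: EstRTT = 250 ms, SampleRTT = 80 ms, alpha = 1/8
New EstRTT = (1 - alpha) * EstRTT + alpha * SampleRTT
(7/8) * 250 = 218.75
(1/8) * 80 = 10
New EstRTT = 218.75 + 10 = 228.75 ms -> 228.75 ms (2 dp)

228.75


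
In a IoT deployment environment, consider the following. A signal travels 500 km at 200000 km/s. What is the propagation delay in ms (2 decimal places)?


Given: distance = 500 km, speed = 200000 km/s
Delay = distance / speed = 500 / 200000 seconds
Delay in ms = 500 * 1000 / 200000
Delay = 2.5000 ms
Rounded to 2 dp = 2.50 ms

2.50


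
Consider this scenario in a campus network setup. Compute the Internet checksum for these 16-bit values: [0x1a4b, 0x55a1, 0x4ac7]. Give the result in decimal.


Given words: [0x1a4b, 0x55a1, 0x4ac7]
Step 1: Sum all words
Raw sum = 6731 + 21921 + 19143 = 47795
One's complement = ~47795 & 0xFFFF = 17740

17740


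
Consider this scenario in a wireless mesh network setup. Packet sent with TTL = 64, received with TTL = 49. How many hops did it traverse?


Given: initial TTL = 64, received TTL = 49
Hops = initial TTL - received TTL
Hops = 64 - 49 = 15

15


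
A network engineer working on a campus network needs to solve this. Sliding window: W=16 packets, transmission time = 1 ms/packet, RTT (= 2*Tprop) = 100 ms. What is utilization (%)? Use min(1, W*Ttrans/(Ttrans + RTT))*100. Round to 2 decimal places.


Given: W = 16, Ttrans = 1 ms, RTT = 100 ms (= 2 * Tprop, Tprop = 50 ms)
Cycle time = Ttrans + RTT = 1 + 100 = 101 ms (first packet sent until its ACK returns)
W * Ttrans = 16 * 1 = 16 ms of sending per cycle
W * Ttrans / (Ttrans + RTT) = 16 / 101 = 0.158416
U = min(1, 0.158416) = 0.158416
U% = 15.84%

15.84


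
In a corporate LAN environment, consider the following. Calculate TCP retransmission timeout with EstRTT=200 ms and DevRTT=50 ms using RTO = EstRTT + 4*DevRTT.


Given: EstRTT = 200 ms, DevRTT = 50 ms
Timeout = EstRTT + 4 * DevRTT
4 * DevRTT = 4 * 50 = 200
Timeout = 200 + 200 = 400 ms

400


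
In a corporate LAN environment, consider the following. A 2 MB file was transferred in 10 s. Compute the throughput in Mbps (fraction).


Given: file = 2 MB, time = 10 s
File in Mb = 2 * 8 = 16 Mb
Throughput = 16 / 10 Mbps
Throughput = 8/5 Mbps

8/5


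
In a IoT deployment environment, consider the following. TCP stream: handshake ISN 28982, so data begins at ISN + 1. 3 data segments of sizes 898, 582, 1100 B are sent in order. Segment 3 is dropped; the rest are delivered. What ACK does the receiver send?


SYN uses sequence number 28982; first data byte = ISN + 1 = 28983.
Segment 1: SEQ = 28983, len = 898 B, covers [28983, 29880]
Segment 2: SEQ = 29881, len = 582 B, covers [29881, 30462]
Segment 3: SEQ = 30463, len = 1100 B, covers [30463, 31562] [LOST]
In-order data received: bytes [28983, 30462] (segments 1..2).
Segment 3 missing -> gap begins at byte 30463.
Cumulative ACK = next expected in-order byte = 28983 + 898 + 582 = 30463

30463


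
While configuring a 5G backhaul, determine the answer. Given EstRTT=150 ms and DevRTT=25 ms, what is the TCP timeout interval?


Given: EstRTT = 150 ms, DevRTT = 25 ms
Timeout = EstRTT + 4 * DevRTT
4 * DevRTT = 4 * 25 = 100
Timeout = 150 + 100 = 250 ms

250


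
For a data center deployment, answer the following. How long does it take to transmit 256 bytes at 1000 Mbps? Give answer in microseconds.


Given: packet = 256 bytes, bandwidth = 1000 Mbps
Packet in bits = 256 * 8 = 2048 bits
Bandwidth = 1000 * 10^6 = 1000000000 bps
Time = 2048 / 1000000000 seconds
Time in us = 2048 * 10^6 / 1000000000 = 2.048

2.048


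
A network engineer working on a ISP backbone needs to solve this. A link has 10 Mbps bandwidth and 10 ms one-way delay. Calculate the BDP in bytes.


Given: bandwidth = 10 Mbps, delay = 10 ms
BDP in bits = 10 * 10^6 * 10 / 1000
BDP in bits = 100000
BDP in bytes = 100000 / 8 = 12500

12500


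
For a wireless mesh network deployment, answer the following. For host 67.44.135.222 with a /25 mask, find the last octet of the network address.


Given: IP = 67.44.135.222, prefix = /25
Subnet mask = 255.255.255.128
Last octet of IP: 222
Last octet of mask: 128
Network last octet = 222 AND 128 = 128

128


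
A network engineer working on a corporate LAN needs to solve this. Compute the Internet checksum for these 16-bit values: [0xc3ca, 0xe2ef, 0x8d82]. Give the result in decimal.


Given words: [0xc3ca, 0xe2ef, 0x8d82]
Step 1: Sum all words
Raw sum = 50122 + 58095 + 36226 = 144443
Step 2: Fold carry: (13371 + 2) = 13373
One's complement = ~13373 & 0xFFFF = 52162

52162


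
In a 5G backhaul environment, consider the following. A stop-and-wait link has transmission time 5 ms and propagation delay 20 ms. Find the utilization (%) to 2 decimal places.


Given: Ttrans = 5 ms, Tprop = 20 ms
RTT = 2 * Tprop = 2 * 20 = 40 ms
U = Ttrans / (Ttrans + RTT)
U = 5 / (5 + 40)
U = 5 / 45 = 0.111111
U% = 11.11%

11.11


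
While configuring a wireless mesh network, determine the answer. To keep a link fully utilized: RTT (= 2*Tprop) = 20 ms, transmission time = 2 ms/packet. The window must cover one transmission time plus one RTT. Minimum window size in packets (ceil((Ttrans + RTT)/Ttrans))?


Given: Ttrans = 2 ms, RTT = 20 ms (= 2 * Tprop, Tprop = 10 ms)
Time until first ACK returns = Ttrans + RTT = 2 + 20 = 22 ms
Need W * Ttrans >= Ttrans + RTT  ->  W >= (Ttrans + RTT) / Ttrans
(Ttrans + RTT) / Ttrans = 22 / 2 = 11
W_min = ceil(11) = 11

11


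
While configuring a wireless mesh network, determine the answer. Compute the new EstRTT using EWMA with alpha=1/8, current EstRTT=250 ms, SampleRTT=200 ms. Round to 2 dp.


Given: EstRTT = 250 ms, SampleRTT = 200 ms, alpha = 1/8
New EstRTT = (1 - alpha) * EstRTT + alpha * SampleRTT
(7/8) * 250 = 218.75
(1/8) * 200 = 25
New EstRTT = 218.75 + 25 = 243.75 ms -> 243.75 ms (2 dp)

243.75


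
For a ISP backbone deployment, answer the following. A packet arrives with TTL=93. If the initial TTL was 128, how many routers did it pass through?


Given: initial TTL = 128, received TTL = 93
Hops = initial TTL - received TTL
Hops = 128 - 93 = 35

35


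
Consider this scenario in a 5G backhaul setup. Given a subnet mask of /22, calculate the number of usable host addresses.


Given: subnet mask /22
Host bits = 32 - 22 = 10
Total addresses = 2^10 = 1024
Usable hosts = 1024 - 2 (network + broadcast) = 1022

1022


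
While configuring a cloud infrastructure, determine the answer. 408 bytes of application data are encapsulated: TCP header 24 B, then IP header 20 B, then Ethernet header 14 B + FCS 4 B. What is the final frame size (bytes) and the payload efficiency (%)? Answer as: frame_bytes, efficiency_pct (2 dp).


TCP segment = 408 + 24 = 432 B
IP packet = 432 + 20 = 452 B
Ethernet frame = 452 + 14 + 4 = 470 B
Efficiency = app / frame = 408 / 470 = 0.868085 = 86.8085% -> 86.81% (2 dp)

470, 86.81


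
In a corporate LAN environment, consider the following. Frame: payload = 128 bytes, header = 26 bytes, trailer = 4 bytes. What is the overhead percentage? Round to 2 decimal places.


Given: payload = 128 B, header = 26 B, trailer = 4 B
Overhead bytes = header + trailer = 26 + 4 = 30
Total frame = payload + overhead = 128 + 30 = 158
Overhead % = 30 / 158 * 100 = 18.9873% -> 18.99% (2 dp)

18.99


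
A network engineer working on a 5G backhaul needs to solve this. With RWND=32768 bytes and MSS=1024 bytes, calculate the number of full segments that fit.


Given: RWND = 32768 bytes, MSS = 1024 bytes
Full segments = floor(RWND / MSS)
Full segments = floor(32768 / 1024)
Full segments = floor(32.0) = 32

32


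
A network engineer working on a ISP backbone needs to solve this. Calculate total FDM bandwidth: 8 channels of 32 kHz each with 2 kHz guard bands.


Given: 8 channels, 32 kHz each, guard = 2 kHz
Channel bandwidth = 8 * 32 = 256 kHz
Guard bands = 7 gaps * 2 kHz = 14 kHz
Total = 256 + 14 = 270 kHz

270


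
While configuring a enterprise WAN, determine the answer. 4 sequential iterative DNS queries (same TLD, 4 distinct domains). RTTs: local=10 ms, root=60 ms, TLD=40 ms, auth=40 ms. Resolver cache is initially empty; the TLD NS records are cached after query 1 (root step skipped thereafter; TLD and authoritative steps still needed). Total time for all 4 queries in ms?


Lookup 1 (cold cache): local + root + TLD + auth = 10 + 60 + 40 + 40 = 150 ms
Lookups 2..4 (TLD NS cached -> skip root; new domain -> still ask TLD and auth): local + TLD + auth = 10 + 40 + 40 = 90 ms each
Remaining 3 lookups: 3 * 90 = 270 ms
Total = 150 + 270 = 420 ms

420


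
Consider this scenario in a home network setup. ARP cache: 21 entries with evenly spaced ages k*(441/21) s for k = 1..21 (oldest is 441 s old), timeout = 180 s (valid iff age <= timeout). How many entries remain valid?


Ages are k * 441/21 s for k = 1..21 (spacing = 21.0000 s).
Entry k is valid iff k * 441/21 <= 180 iff k <= 21 * 180 / 441 = 8.5714
n_valid = floor(8.5714) = 8
(n_stale = 21 - 8 = 13)

8


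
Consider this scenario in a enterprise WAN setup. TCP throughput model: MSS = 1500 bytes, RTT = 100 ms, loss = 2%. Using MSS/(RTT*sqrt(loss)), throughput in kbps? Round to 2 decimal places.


Given: MSS = 1500 bytes, RTT = 100 ms, loss = 2%
RTT in seconds = 100 / 1000 = 0.1
Loss rate = 2% = 0.02
sqrt(loss) = sqrt(0.02) = 0.141421356237
Throughput (bytes/s) = 1500 / (0.1 * 0.141421356237) = 106066.0172
Throughput (kbps) = 106066.0172 * 8 / 1000 = 848.528137 -> 848.53 kbps (2 dp)

848.53


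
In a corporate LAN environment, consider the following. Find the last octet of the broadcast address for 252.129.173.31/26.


Given: IP = 252.129.173.31, prefix = /26
Host bits = 32 - 26 = 6
Network last octet = 31 AND mask = 0
Host part size = 2^6 - 1 = 63
Broadcast last octet = 0 OR 63 = 63

63


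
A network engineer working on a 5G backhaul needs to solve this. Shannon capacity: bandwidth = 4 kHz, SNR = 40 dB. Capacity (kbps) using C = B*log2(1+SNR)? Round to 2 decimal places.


Given: B = 4 kHz, SNR = 40 dB
SNR linear = 10^(40/10) = 10000
1 + SNR = 10001
log2(10001) = 13.2878566418
C = 4 * 1000 * 13.2878566418 = 53151.4266 bps
C = 53.151427 kbps -> 53.15 kbps (2 dp)

53.15


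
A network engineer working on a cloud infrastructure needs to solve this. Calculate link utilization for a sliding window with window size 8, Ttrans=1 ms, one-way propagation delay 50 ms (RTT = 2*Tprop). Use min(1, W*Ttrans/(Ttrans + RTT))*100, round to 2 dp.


Given: W = 8, Ttrans = 1 ms, RTT = 100 ms (= 2 * Tprop, Tprop = 50 ms)
Cycle time = Ttrans + RTT = 1 + 100 = 101 ms (first packet sent until its ACK returns)
W * Ttrans = 8 * 1 = 8 ms of sending per cycle
W * Ttrans / (Ttrans + RTT) = 8 / 101 = 0.079208
U = min(1, 0.079208) = 0.079208
U% = 7.92%

7.92


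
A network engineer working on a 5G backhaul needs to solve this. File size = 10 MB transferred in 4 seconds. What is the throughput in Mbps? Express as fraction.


Given: file = 10 MB, time = 4 s
File in Mb = 10 * 8 = 80 Mb
Throughput = 80 / 4 Mbps
Throughput = 20 Mbps

20


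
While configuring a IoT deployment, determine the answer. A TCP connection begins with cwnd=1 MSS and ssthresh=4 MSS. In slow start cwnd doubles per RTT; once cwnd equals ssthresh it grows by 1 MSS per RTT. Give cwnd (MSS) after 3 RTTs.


RTT 0: cwnd = 1 MSS (initial)
RTT 1: cwnd = 2 MSS (slow start, doubled)
RTT 2: cwnd = 4 MSS (slow start, doubled)
RTT 3: cwnd = 5 MSS (congestion avoidance, +1)

5


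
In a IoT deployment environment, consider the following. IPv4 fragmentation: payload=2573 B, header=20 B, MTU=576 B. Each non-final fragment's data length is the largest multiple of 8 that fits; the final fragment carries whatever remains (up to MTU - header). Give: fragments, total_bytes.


Max data per non-final fragment = floor((MTU - header)/8)*8 = floor((576 - 20)/8)*8 = floor(556/8)*8 = 552 B
Final fragment needs no 8-byte alignment: it can carry up to MTU - header = 556 B
Non-final fragments needed = ceil((payload - 556) / 552) = ceil(2017/552) = ceil(3.6540) = 4
Number of fragments = 4 + 1 = 5
Fragment sizes (data): 4 * 552 B + 365 B (last, 365 <= 556 OK)
Total bytes sent = payload + n_frags * header = 2573 + 5*20 = 2573 + 100 = 2673 B

5, 2673


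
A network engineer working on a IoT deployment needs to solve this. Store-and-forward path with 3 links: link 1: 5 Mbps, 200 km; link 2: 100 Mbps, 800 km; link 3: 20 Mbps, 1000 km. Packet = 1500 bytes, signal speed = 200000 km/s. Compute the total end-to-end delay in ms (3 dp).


Packet = 1500 bytes = 12000 bits. Store-and-forward: sum (t_trans + t_prop) per link.
Link 1: t_trans = 12000/(5*10^6) s = 2.4000 ms; t_prop = 200/200000 s = 1.0000 ms; subtotal = 3.4000 ms
Link 2: t_trans = 12000/(100*10^6) s = 0.1200 ms; t_prop = 800/200000 s = 4.0000 ms; subtotal = 4.1200 ms
Link 3: t_trans = 12000/(20*10^6) s = 0.6000 ms; t_prop = 1000/200000 s = 5.0000 ms; subtotal = 5.6000 ms
End-to-end = 3.4000 + 4.1200 + 5.6000 = 13.1200 ms -> 13.120 ms (3 dp)

13.120


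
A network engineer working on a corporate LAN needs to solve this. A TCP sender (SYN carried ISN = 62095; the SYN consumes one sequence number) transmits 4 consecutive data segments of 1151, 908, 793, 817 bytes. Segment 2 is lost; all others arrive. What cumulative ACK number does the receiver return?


SYN uses sequence number 62095; first data byte = ISN + 1 = 62096.
Segment 1: SEQ = 62096, len = 1151 B, covers [62096, 63246]
Segment 2: SEQ = 63247, len = 908 B, covers [63247, 64154] [LOST]
Segment 3: SEQ = 64155, len = 793 B, covers [64155, 64947]
Segment 4: SEQ = 64948, len = 817 B, covers [64948, 65764]
In-order data received: bytes [62096, 63246] (segments 1..1).
Segment 2 missing -> gap begins at byte 63247; later segments buffered out of order.
Cumulative ACK = next expected in-order byte = 62096 + 1151 = 63247

63247


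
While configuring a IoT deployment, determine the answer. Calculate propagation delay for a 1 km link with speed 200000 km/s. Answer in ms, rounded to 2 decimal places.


Given: distance = 1 km, speed = 200000 km/s
Delay = distance / speed = 1 / 200000 seconds
Delay in ms = 1 * 1000 / 200000
Delay = 0.0050 ms
Rounded to 2 dp = 0.01 ms

0.01


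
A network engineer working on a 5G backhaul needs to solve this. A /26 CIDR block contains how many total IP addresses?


Given: CIDR prefix /26
Host bits = 32 - 26 = 6
Total addresses = 2^6 = 64

64


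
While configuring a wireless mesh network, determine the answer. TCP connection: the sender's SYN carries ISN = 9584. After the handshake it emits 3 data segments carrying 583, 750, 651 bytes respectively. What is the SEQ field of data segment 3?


The SYN occupies sequence number ISN = 9584, so the first data byte is ISN + 1 = 9585.
SEQ of data segment i = (ISN + 1) + sum of payload sizes of segments 1..i-1.
Segment 1: SEQ = 9585, payload = 583 bytes
Segment 2: SEQ = 10168, payload = 750 bytes
Segment 3: SEQ = 10918, payload = 651 bytes
SEQ of segment 3 = 9585 + 583 + 750 = 10918

10918


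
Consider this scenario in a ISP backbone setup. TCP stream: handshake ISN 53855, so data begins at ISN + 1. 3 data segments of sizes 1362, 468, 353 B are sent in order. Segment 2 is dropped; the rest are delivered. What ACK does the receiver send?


SYN uses sequence number 53855; first data byte = ISN + 1 = 53856.
Segment 1: SEQ = 53856, len = 1362 B, covers [53856, 55217]
Segment 2: SEQ = 55218, len = 468 B, covers [55218, 55685] [LOST]
Segment 3: SEQ = 55686, len = 353 B, covers [55686, 56038]
In-order data received: bytes [53856, 55217] (segments 1..1).
Segment 2 missing -> gap begins at byte 55218; later segments buffered out of order.
Cumulative ACK = next expected in-order byte = 53856 + 1362 = 55218

55218


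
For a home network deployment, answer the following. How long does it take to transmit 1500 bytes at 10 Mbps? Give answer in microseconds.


Given: packet = 1500 bytes, bandwidth = 10 Mbps
Packet in bits = 1500 * 8 = 12000 bits
Bandwidth = 10 * 10^6 = 10000000 bps
Time = 12000 / 10000000 seconds
Time in us = 12000 * 10^6 / 10000000 = 1200

1200


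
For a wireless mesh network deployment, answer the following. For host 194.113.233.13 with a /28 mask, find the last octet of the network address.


Given: IP = 194.113.233.13, prefix = /28
Subnet mask = 255.255.255.240
Last octet of IP: 13
Last octet of mask: 240
Network last octet = 13 AND 240 = 0

0


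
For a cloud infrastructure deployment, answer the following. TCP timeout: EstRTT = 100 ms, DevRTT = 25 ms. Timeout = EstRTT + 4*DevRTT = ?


Given: EstRTT = 100 ms, DevRTT = 25 ms
Timeout = EstRTT + 4 * DevRTT
4 * DevRTT = 4 * 25 = 100
Timeout = 100 + 100 = 200 ms

200


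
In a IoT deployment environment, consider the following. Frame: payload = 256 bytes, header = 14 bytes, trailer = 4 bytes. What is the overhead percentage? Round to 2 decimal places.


Given: payload = 256 B, header = 14 B, trailer = 4 B
Overhead bytes = header + trailer = 14 + 4 = 18
Total frame = payload + overhead = 256 + 18 = 274
Overhead % = 18 / 274 * 100 = 6.5693% -> 6.57% (2 dp)

6.57


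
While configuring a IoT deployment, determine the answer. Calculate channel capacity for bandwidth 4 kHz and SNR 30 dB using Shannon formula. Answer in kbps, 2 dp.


Given: B = 4 kHz, SNR = 30 dB
SNR linear = 10^(30/10) = 1000
1 + SNR = 1001
log2(1001) = 9.9672262588
C = 4 * 1000 * 9.9672262588 = 39868.9050 bps
C = 39.868905 kbps -> 39.87 kbps (2 dp)

39.87


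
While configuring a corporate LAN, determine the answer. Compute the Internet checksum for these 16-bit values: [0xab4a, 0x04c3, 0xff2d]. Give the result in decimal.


Given words: [0xab4a, 0x04c3, 0xff2d]
Step 1: Sum all words
Raw sum = 43850 + 1219 + 65325 = 110394
Step 2: Fold carry: (44858 + 1) = 44859
One's complement = ~44859 & 0xFFFF = 20676

20676


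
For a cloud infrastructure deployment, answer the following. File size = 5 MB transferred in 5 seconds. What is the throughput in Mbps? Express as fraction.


Given: file = 5 MB, time = 5 s
File in Mb = 5 * 8 = 40 Mb
Throughput = 40 / 5 Mbps
Throughput = 8 Mbps

8


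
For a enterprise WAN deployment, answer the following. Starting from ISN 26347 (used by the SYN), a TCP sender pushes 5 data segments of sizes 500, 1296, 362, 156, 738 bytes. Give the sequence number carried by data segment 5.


The SYN occupies sequence number ISN = 26347, so the first data byte is ISN + 1 = 26348.
SEQ of data segment i = (ISN + 1) + sum of payload sizes of segments 1..i-1.
Segment 1: SEQ = 26348, payload = 500 bytes
Segment 2: SEQ = 26848, payload = 1296 bytes
Segment 3: SEQ = 28144, payload = 362 bytes
Segment 4: SEQ = 28506, payload = 156 bytes
Segment 5: SEQ = 28662, payload = 738 bytes
SEQ of segment 5 = 26348 + 500 + 1296 + 362 + 156 = 28662

28662


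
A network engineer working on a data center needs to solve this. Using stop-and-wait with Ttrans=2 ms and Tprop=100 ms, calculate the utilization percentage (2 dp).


Given: Ttrans = 2 ms, Tprop = 100 ms
RTT = 2 * Tprop = 2 * 100 = 200 ms
U = Ttrans / (Ttrans + RTT)
U = 2 / (2 + 200)
U = 2 / 202 = 0.009901
U% = 0.99%

0.99


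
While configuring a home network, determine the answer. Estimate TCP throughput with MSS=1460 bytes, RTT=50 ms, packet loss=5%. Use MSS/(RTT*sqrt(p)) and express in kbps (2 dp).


Given: MSS = 1460 bytes, RTT = 50 ms, loss = 5%
RTT in seconds = 50 / 1000 = 0.05
Loss rate = 5% = 0.05
sqrt(loss) = sqrt(0.05) = 0.223606797750
Throughput (bytes/s) = 1460 / (0.05 * 0.223606797750) = 130586.3699
Throughput (kbps) = 130586.3699 * 8 / 1000 = 1044.690959 -> 1044.69 kbps (2 dp)

1044.69


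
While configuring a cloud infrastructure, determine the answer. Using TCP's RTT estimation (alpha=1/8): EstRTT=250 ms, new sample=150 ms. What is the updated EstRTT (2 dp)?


Given: EstRTT = 250 ms, SampleRTT = 150 ms, alpha = 1/8
New EstRTT = (1 - alpha) * EstRTT + alpha * SampleRTT
(7/8) * 250 = 218.75
(1/8) * 150 = 18.75
New EstRTT = 218.75 + 18.75 = 237.5 ms -> 237.50 ms (2 dp)

237.50


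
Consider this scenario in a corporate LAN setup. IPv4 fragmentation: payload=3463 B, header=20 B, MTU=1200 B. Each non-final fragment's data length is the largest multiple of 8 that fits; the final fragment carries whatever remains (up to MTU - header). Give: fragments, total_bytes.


Max data per non-final fragment = floor((MTU - header)/8)*8 = floor((1200 - 20)/8)*8 = floor(1180/8)*8 = 1176 B
Final fragment needs no 8-byte alignment: it can carry up to MTU - header = 1180 B
Non-final fragments needed = ceil((payload - 1180) / 1176) = ceil(2283/1176) = ceil(1.9413) = 2
Number of fragments = 2 + 1 = 3
Fragment sizes (data): 2 * 1176 B + 1111 B (last, 1111 <= 1180 OK)
Total bytes sent = payload + n_frags * header = 3463 + 3*20 = 3463 + 60 = 3523 B

3, 3523


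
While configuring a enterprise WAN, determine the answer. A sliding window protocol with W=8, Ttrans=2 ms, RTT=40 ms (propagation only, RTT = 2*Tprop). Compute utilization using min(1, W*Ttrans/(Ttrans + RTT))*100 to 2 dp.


Given: W = 8, Ttrans = 2 ms, RTT = 40 ms (= 2 * Tprop, Tprop = 20 ms)
Cycle time = Ttrans + RTT = 2 + 40 = 42 ms (first packet sent until its ACK returns)
W * Ttrans = 8 * 2 = 16 ms of sending per cycle
W * Ttrans / (Ttrans + RTT) = 16 / 42 = 0.380952
U = min(1, 0.380952) = 0.380952
U% = 38.10%

38.10


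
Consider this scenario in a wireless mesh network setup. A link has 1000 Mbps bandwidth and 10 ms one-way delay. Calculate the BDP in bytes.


Given: bandwidth = 1000 Mbps, delay = 10 ms
BDP in bits = 1000 * 10^6 * 10 / 1000
BDP in bits = 10000000
BDP in bytes = 10000000 / 8 = 1250000

1250000


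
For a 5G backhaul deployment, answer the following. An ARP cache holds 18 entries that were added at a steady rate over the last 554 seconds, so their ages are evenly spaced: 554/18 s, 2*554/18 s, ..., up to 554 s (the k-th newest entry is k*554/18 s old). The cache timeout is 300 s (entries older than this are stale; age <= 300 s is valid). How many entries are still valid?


Ages are k * 554/18 s for k = 1..18 (spacing = 30.7778 s).
Entry k is valid iff k * 554/18 <= 300 iff k <= 18 * 300 / 554 = 9.7473
n_valid = floor(9.7473) = 9
(n_stale = 18 - 9 = 9)

9


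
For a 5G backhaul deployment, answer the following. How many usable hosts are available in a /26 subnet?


Given: subnet mask /26
Host bits = 32 - 26 = 6
Total addresses = 2^6 = 64
Usable hosts = 64 - 2 (network + broadcast) = 62

62


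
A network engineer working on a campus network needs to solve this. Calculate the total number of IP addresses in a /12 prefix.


Given: CIDR prefix /12
Host bits = 32 - 12 = 20
Total addresses = 2^20 = 1048576

1048576


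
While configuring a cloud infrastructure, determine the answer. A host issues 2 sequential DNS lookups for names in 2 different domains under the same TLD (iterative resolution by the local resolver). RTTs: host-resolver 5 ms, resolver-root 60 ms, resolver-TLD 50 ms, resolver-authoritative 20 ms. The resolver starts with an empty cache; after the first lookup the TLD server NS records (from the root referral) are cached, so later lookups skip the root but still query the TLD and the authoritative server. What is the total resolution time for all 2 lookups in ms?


Lookup 1 (cold cache): local + root + TLD + auth = 5 + 60 + 50 + 20 = 135 ms
Lookups 2..2 (TLD NS cached -> skip root; new domain -> still ask TLD and auth): local + TLD + auth = 5 + 50 + 20 = 75 ms each
Remaining 1 lookups: 1 * 75 = 75 ms
Total = 135 + 75 = 210 ms

210


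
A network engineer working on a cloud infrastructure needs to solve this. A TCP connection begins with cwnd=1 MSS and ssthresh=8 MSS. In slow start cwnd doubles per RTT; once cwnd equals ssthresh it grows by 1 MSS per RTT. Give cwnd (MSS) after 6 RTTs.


RTT 0: cwnd = 1 MSS (initial)
RTT 1: cwnd = 2 MSS (slow start, doubled)
RTT 2: cwnd = 4 MSS (slow start, doubled)
RTT 3: cwnd = 8 MSS (slow start, doubled)
RTT 4: cwnd = 9 MSS (congestion avoidance, +1)
RTT 5: cwnd = 10 MSS (congestion avoidance, +1)
RTT 6: cwnd = 11 MSS (congestion avoidance, +1)

11


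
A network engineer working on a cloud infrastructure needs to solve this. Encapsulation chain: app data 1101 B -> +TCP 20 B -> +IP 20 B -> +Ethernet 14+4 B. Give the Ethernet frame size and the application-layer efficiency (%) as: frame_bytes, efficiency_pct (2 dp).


TCP segment = 1101 + 20 = 1121 B
IP packet = 1121 + 20 = 1141 B
Ethernet frame = 1141 + 14 + 4 = 1159 B
Efficiency = app / frame = 1101 / 1159 = 0.949957 = 94.9957% -> 95.00% (2 dp)

1159, 95.00


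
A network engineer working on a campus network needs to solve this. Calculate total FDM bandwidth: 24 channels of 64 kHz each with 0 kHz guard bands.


Given: 24 channels, 64 kHz each, guard = 0 kHz
Channel bandwidth = 24 * 64 = 1536 kHz
Guard bands = 23 gaps * 0 kHz = 0 kHz
Total = 1536 + 0 = 1536 kHz

1536


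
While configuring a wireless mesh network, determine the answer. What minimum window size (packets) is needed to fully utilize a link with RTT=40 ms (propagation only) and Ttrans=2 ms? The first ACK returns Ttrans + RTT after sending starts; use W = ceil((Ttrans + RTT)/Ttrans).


Given: Ttrans = 2 ms, RTT = 40 ms (= 2 * Tprop, Tprop = 20 ms)
Time until first ACK returns = Ttrans + RTT = 2 + 40 = 42 ms
Need W * Ttrans >= Ttrans + RTT  ->  W >= (Ttrans + RTT) / Ttrans
(Ttrans + RTT) / Ttrans = 42 / 2 = 21
W_min = ceil(21) = 21

21


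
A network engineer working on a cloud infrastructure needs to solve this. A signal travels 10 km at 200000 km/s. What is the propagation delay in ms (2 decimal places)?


Given: distance = 10 km, speed = 200000 km/s
Delay = distance / speed = 10 / 200000 seconds
Delay in ms = 10 * 1000 / 200000
Delay = 0.0500 ms
Rounded to 2 dp = 0.05 ms

0.05


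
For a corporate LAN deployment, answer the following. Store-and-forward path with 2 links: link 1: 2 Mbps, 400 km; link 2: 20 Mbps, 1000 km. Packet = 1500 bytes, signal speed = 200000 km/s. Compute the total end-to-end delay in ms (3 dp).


Packet = 1500 bytes = 12000 bits. Store-and-forward: sum (t_trans + t_prop) per link.
Link 1: t_trans = 12000/(2*10^6) s = 6.0000 ms; t_prop = 400/200000 s = 2.0000 ms; subtotal = 8.0000 ms
Link 2: t_trans = 12000/(20*10^6) s = 0.6000 ms; t_prop = 1000/200000 s = 5.0000 ms; subtotal = 5.6000 ms
End-to-end = 8.0000 + 5.6000 = 13.6000 ms -> 13.600 ms (3 dp)

13.600


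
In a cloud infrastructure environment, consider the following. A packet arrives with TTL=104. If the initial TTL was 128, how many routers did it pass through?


Given: initial TTL = 128, received TTL = 104
Hops = initial TTL - received TTL
Hops = 128 - 104 = 24

24


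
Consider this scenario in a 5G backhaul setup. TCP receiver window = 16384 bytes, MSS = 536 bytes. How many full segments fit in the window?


Given: RWND = 16384 bytes, MSS = 536 bytes
Full segments = floor(RWND / MSS)
Full segments = floor(16384 / 536)
Full segments = floor(30.5672) = 30

30


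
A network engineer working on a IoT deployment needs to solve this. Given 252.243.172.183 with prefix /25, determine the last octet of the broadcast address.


Given: IP = 252.243.172.183, prefix = /25
Host bits = 32 - 25 = 7
Network last octet = 183 AND mask = 128
Host part size = 2^7 - 1 = 127
Broadcast last octet = 128 OR 127 = 255

255


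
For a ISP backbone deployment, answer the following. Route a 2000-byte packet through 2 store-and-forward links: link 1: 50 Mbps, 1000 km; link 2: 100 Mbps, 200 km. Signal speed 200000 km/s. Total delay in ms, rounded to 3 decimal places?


Packet = 2000 bytes = 16000 bits. Store-and-forward: sum (t_trans + t_prop) per link.
Link 1: t_trans = 16000/(50*10^6) s = 0.3200 ms; t_prop = 1000/200000 s = 5.0000 ms; subtotal = 5.3200 ms
Link 2: t_trans = 16000/(100*10^6) s = 0.1600 ms; t_prop = 200/200000 s = 1.0000 ms; subtotal = 1.1600 ms
End-to-end = 5.3200 + 1.1600 = 6.4800 ms -> 6.480 ms (3 dp)

6.480
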